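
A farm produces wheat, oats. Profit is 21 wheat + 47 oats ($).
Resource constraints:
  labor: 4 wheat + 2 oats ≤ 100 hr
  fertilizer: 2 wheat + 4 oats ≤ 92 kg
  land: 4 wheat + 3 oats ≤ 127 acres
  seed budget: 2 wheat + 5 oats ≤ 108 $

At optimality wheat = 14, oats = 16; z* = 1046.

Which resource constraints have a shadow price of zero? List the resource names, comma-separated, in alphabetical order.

labor, land

labor: 88/100 (slack 12)
fertilizer: 92/92 (binding)
land: 104/127 (slack 23)
seed budget: 108/108 (binding)
By complementary slackness, a constraint with positive slack has shadow price 0 → labor, land.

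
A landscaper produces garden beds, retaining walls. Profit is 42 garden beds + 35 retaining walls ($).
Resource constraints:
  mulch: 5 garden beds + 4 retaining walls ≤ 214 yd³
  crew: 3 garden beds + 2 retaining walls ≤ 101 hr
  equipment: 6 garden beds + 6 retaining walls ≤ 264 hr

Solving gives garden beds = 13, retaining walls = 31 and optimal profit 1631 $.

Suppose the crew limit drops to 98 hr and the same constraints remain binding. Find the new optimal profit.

Check each constraint at x*: mulch 189/214 (slack 25); crew 101/101 (tight); equipment 264/264 (tight).
Since mulch is not tight, its dual is 0.
From A_Bᵀ y = c: 3·y_crew + 6·y_equipment = 42; 2·y_crew + 6·y_equipment = 35.
→ y_crew = 7 and y_equipment = 3.5.
Δz = y_crew·Δb = 7 × (-3) = -21, so new z* = 1631 − 21 = 1610.

1610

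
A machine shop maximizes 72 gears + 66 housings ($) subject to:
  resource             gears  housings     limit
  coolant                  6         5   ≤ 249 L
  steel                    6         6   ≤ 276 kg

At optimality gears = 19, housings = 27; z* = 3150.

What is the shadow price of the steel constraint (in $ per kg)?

6

Both coolant and steel are binding at x*.
The binding rows give the dual system: 6·y_coolant + 6·y_steel = 72 and 5·y_coolant + 6·y_steel = 66.
Solving: y_coolant = 6, y_steel = 6.
Shadow price of steel = 6.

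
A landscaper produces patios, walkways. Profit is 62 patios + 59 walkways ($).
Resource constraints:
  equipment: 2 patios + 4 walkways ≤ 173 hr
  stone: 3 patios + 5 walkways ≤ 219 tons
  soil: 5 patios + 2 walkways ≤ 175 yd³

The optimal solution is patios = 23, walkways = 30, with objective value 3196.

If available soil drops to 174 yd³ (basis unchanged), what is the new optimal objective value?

3189

Binding: stone and soil. Non-binding: equipment (7 unused).
Slack constraints have shadow price 0 (complementary slackness).
From A_Bᵀ y = c: 3·y_stone + 5·y_soil = 62; 5·y_stone + 2·y_soil = 59.
This yields shadow prices y_stone = 9, y_soil = 7.
Δz = y_soil·Δb = 7 × (-1) = -7, so new z* = 3196 − 7 = 3189.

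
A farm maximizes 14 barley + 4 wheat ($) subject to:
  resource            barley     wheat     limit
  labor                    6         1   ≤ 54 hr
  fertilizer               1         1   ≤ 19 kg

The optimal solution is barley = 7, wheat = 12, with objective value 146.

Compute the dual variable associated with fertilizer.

2

Check each constraint at x*: labor 54/54 (tight); fertilizer 19/19 (tight).
From A_Bᵀ y = c: 6·y_labor + 1·y_fertilizer = 14; 1·y_labor + 1·y_fertilizer = 4.
Solving: y_labor = 2, y_fertilizer = 2.
Shadow price of fertilizer = 2.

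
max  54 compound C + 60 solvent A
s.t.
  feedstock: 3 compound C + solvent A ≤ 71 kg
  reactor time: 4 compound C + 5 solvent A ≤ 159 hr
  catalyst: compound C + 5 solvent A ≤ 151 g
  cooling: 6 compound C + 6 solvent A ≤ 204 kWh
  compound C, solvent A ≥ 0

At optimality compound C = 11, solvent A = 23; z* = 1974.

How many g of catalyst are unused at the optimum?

25

catalyst used = 1·11 + 5·23 = 126; slack = 151 − 126 = 25.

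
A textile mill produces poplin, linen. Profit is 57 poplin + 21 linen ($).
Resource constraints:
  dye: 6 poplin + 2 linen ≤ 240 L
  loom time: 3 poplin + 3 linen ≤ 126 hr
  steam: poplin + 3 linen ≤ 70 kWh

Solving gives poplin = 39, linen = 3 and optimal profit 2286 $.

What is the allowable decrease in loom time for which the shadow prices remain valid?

6

Binding constraints: dye, loom time. The basis is B = [[6,2],[3,3]] with det 12.
Per unit decrease in loom time, x* moves by d = (0.1667, -0.5).
The basis stays optimal until linen reaches 0; allowable decrease = 6 hr.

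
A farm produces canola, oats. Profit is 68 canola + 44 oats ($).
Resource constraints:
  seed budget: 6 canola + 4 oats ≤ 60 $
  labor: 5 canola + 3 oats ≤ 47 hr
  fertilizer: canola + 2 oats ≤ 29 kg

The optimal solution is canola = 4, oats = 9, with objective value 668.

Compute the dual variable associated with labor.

Binding: seed budget and labor. Non-binding: fertilizer (7 unused).
Slack constraints have shadow price 0 (complementary slackness).
Dual feasibility on the basic columns requires 6·y_seed budget + 5·y_labor = 68, 4·y_seed budget + 3·y_labor = 44.
Solving: y_seed budget = 8, y_labor = 4.
Shadow price of labor = 4.

4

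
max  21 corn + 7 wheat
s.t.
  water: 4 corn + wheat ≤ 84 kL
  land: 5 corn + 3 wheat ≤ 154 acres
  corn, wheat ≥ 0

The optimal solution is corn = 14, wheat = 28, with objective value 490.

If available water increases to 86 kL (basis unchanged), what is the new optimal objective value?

At the optimum: water uses 84 of 84 (binding); land uses 154 of 154 (binding).
Dual feasibility on the basic columns requires 4·y_water + 5·y_land = 21, 1·y_water + 3·y_land = 7.
Solving: y_water = 4, y_land = 1.
Δz = y_water·Δb = 4 × (2) = 8, so new z* = 490 + 8 = 498.

498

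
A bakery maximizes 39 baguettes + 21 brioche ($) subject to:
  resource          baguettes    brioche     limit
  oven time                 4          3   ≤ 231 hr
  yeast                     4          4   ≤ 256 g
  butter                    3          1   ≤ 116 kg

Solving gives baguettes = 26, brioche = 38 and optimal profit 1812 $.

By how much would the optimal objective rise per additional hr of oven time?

0

At the optimum: oven time uses 218 of 231 (slack = 13); yeast uses 256 of 256 (binding); butter uses 116 of 116 (binding).
By complementary slackness, y = 0 for the non-binding constraint.
The binding rows give the dual system: 4·y_yeast + 3·y_butter = 39 and 4·y_yeast + 1·y_butter = 21.
This yields shadow prices y_yeast = 3, y_butter = 9.
Shadow price of oven time = 0.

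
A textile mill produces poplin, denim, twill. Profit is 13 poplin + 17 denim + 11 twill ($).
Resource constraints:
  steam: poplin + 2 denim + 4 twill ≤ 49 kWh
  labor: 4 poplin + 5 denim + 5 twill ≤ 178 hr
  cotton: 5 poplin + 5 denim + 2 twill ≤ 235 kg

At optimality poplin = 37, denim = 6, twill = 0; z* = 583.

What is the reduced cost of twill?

Check each constraint at x*: steam 49/49 (tight); labor 178/178 (tight); cotton 215/235 (slack 20).
Slack constraints have shadow price 0 (complementary slackness).
The binding rows give the dual system: 1·y_steam + 4·y_labor = 13 and 2·y_steam + 5·y_labor = 17.
Solving: y_steam = 1, y_labor = 3.
Reduced cost of twill: c₃ − yᵀa₃ = 11 − (1·4 + 3·5) = 11 − 19 = -8.

-8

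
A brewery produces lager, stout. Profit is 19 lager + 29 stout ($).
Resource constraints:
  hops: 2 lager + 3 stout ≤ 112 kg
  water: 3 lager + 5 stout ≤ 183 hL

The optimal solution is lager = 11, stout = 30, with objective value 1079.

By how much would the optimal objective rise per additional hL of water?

At the optimum: hops uses 112 of 112 (binding); water uses 183 of 183 (binding).
Dual feasibility on the basic columns requires 2·y_hops + 3·y_water = 19, 3·y_hops + 5·y_water = 29.
Solving: y_hops = 8, y_water = 1.
Shadow price of water = 1.

1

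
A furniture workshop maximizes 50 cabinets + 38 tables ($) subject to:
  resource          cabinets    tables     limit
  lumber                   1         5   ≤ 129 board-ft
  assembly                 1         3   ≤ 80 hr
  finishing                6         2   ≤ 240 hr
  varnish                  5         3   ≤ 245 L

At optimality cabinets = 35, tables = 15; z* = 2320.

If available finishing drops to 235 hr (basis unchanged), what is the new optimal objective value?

Binding: assembly and finishing. Non-binding: lumber (19 unused), varnish (25 unused).
Slack constraints have shadow price 0 (complementary slackness).
The binding rows give the dual system: 1·y_assembly + 6·y_finishing = 50 and 3·y_assembly + 2·y_finishing = 38.
Solving: y_assembly = 8, y_finishing = 7.
Δz = y_finishing·Δb = 7 × (-5) = -35, so new z* = 2320 − 35 = 2285.

2285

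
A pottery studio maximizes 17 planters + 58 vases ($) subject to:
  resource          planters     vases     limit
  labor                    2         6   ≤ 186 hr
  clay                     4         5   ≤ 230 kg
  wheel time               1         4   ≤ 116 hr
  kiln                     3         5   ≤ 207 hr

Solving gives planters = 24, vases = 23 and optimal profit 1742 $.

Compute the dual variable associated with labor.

At the optimum: labor uses 186 of 186 (binding); clay uses 211 of 230 (slack = 19); wheel time uses 116 of 116 (binding); kiln uses 187 of 207 (slack = 20).
Slack constraints have shadow price 0 (complementary slackness).
The binding rows give the dual system: 2·y_labor + 1·y_wheel time = 17 and 6·y_labor + 4·y_wheel time = 58.
→ y_labor = 5 and y_wheel time = 7.
Shadow price of labor = 5.

5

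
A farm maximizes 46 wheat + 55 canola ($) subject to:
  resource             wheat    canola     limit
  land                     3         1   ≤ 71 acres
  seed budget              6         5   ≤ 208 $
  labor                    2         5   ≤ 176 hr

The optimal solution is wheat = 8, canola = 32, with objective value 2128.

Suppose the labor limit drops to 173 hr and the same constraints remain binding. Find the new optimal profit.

Binding: seed budget and labor. Non-binding: land (15 unused).
By complementary slackness, y = 0 for the non-binding constraint.
Dual feasibility on the basic columns requires 6·y_seed budget + 2·y_labor = 46, 5·y_seed budget + 5·y_labor = 55.
Solving: y_seed budget = 6, y_labor = 5.
Δz = y_labor·Δb = 5 × (-3) = -15, so new z* = 2128 − 15 = 2113.

2113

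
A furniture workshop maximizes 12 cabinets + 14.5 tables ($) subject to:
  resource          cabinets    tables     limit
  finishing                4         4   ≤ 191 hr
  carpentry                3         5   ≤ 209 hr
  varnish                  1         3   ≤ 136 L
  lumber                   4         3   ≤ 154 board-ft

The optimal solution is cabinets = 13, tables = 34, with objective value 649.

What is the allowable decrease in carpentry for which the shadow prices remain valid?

Binding constraints: carpentry, lumber. The basis is B = [[3,5],[4,3]] with det -11.
Per unit decrease in carpentry, x* moves by d = (0.2727, -0.3636).
The basis stays optimal until tables reaches 0; allowable decrease = 93.5 hr.

93.5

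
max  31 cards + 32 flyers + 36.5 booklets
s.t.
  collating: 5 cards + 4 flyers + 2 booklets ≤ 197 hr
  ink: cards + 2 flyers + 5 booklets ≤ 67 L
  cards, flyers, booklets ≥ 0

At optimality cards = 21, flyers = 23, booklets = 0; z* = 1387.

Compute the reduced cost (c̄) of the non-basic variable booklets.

Check each constraint at x*: collating 197/197 (tight); ink 67/67 (tight).
The binding rows give the dual system: 5·y_collating + 1·y_ink = 31 and 4·y_collating + 2·y_ink = 32.
→ y_collating = 5 and y_ink = 6.
Reduced cost of booklets: c₃ − yᵀa₃ = 36.5 − (5·2 + 6·5) = 36.5 − 40 = -3.5.

-3.5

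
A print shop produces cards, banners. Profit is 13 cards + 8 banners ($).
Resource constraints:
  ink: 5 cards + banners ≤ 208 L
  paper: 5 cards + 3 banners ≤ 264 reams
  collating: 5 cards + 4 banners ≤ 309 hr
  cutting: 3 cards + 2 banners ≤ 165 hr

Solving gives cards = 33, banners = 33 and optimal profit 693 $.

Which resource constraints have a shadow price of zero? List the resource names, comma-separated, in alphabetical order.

ink: 198/208 (slack 10)
paper: 264/264 (binding)
collating: 297/309 (slack 12)
cutting: 165/165 (binding)
By complementary slackness, a constraint with positive slack has shadow price 0 → collating, ink.

collating, ink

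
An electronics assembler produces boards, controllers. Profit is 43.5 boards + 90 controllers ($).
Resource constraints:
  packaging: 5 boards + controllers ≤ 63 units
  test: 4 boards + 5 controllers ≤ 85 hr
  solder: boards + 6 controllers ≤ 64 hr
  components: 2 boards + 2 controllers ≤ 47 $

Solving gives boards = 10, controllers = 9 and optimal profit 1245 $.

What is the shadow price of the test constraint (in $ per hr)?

9

Check each constraint at x*: packaging 59/63 (slack 4); test 85/85 (tight); solder 64/64 (tight); components 38/47 (slack 9).
By complementary slackness, y = 0 for the non-binding constraints.
The binding rows give the dual system: 4·y_test + 1·y_solder = 43.5 and 5·y_test + 6·y_solder = 90.
Solving: y_test = 9, y_solder = 7.5.
Shadow price of test = 9.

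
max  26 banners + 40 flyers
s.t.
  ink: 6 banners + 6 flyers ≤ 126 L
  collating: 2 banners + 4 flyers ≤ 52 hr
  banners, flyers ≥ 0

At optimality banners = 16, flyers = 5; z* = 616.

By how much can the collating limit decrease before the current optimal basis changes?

Binding constraints: ink, collating. The basis is B = [[6,6],[2,4]] with det 12.
Per unit decrease in collating, x* moves by d = (0.5, -0.5).
The basis stays optimal until flyers reaches 0; allowable decrease = 10 hr.

10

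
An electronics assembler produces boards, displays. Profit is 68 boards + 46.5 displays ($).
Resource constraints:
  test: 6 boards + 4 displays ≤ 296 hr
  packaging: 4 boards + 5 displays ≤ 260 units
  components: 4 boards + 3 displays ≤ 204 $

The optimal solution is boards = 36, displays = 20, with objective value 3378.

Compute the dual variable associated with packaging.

0

Binding: test and components. Non-binding: packaging (16 unused).
Slack constraints have shadow price 0 (complementary slackness).
The binding rows give the dual system: 6·y_test + 4·y_components = 68 and 4·y_test + 3·y_components = 46.5.
→ y_test = 9 and y_components = 3.5.
Shadow price of packaging = 0.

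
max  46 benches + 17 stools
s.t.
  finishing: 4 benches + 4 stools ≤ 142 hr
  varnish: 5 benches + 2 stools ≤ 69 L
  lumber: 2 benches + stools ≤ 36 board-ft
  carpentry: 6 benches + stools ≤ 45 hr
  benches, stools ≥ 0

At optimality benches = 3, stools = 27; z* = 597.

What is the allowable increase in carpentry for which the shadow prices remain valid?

37.8

Binding constraints: varnish, carpentry. The basis is B = [[5,2],[6,1]] with det -7.
Per unit increase in carpentry, x* moves by d = (0.2857, -0.7143).
The basis stays optimal until stools reaches 0; allowable increase = 37.8 hr.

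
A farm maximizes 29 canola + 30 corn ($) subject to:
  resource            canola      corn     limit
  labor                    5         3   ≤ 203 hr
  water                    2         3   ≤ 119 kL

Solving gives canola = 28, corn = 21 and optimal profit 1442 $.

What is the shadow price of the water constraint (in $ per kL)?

At the optimum: labor uses 203 of 203 (binding); water uses 119 of 119 (binding).
The binding rows give the dual system: 5·y_labor + 2·y_water = 29 and 3·y_labor + 3·y_water = 30.
Solving: y_labor = 3, y_water = 7.
Shadow price of water = 7.

7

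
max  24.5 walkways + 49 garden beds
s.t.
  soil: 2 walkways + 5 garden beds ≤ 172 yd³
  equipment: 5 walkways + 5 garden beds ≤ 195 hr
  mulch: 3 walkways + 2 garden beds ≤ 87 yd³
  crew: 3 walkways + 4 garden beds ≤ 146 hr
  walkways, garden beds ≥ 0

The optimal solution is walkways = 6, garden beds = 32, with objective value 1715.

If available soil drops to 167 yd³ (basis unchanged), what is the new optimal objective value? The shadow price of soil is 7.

Δb = -5, so new z* = 1715 + (7)·(-5) = 1715 − 35 = 1680.

1680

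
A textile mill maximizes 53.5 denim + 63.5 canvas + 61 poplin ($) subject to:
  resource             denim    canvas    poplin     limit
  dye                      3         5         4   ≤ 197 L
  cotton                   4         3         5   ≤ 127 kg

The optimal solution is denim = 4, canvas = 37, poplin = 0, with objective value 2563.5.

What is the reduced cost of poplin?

-8

Both dye and cotton are binding at x*.
From A_Bᵀ y = c: 3·y_dye + 4·y_cotton = 53.5; 5·y_dye + 3·y_cotton = 63.5.
→ y_dye = 8.5 and y_cotton = 7.
Reduced cost of poplin: c₃ − yᵀa₃ = 61 − (8.5·4 + 7·5) = 61 − 69 = -8.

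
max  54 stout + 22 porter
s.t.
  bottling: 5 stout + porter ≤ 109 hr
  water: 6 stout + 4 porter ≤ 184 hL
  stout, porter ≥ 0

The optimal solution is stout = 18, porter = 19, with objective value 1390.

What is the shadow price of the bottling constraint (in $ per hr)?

6

Both bottling and water are binding at x*.
From A_Bᵀ y = c: 5·y_bottling + 6·y_water = 54; 1·y_bottling + 4·y_water = 22.
This yields shadow prices y_bottling = 6, y_water = 4.
Shadow price of bottling = 6.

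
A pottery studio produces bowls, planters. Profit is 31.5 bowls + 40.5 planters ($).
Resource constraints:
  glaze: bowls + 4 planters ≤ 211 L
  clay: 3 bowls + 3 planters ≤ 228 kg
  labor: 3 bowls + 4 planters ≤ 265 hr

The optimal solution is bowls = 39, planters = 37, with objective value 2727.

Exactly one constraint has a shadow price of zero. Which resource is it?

glaze

glaze: 187/211 (slack 24)
clay: 228/228 (binding)
labor: 265/265 (binding)
By complementary slackness, a constraint with positive slack has shadow price 0 → glaze.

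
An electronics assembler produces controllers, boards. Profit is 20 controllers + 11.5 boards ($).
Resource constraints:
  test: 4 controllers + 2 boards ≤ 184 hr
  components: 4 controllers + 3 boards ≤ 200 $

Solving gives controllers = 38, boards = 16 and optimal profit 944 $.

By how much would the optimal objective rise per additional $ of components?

1.5

At the optimum: test uses 184 of 184 (binding); components uses 200 of 200 (binding).
From A_Bᵀ y = c: 4·y_test + 4·y_components = 20; 2·y_test + 3·y_components = 11.5.
→ y_test = 3.5 and y_components = 1.5.
Shadow price of components = 1.5.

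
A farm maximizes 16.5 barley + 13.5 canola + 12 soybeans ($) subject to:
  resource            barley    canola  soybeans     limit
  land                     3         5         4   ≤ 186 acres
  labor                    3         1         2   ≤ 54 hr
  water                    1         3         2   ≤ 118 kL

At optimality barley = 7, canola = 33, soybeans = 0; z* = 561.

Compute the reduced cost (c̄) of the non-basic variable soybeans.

Check each constraint at x*: land 186/186 (tight); labor 54/54 (tight); water 106/118 (slack 12).
By complementary slackness, y = 0 for the non-binding constraint.
Dual feasibility on the basic columns requires 3·y_land + 3·y_labor = 16.5, 5·y_land + 1·y_labor = 13.5.
→ y_land = 2 and y_labor = 3.5.
Reduced cost of soybeans: c₃ − yᵀa₃ = 12 − (2·4 + 3.5·2) = 12 − 15 = -3.

-3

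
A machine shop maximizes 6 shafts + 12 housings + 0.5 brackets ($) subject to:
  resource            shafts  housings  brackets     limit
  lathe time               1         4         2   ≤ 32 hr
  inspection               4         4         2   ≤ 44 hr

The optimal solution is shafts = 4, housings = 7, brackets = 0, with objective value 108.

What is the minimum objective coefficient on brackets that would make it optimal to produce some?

Check each constraint at x*: lathe time 32/32 (tight); inspection 44/44 (tight).
From A_Bᵀ y = c: 1·y_lathe time + 4·y_inspection = 6; 4·y_lathe time + 4·y_inspection = 12.
→ y_lathe time = 2 and y_inspection = 1.
brackets enters the basis when its profit ≥ yᵀa₃ = 2·2 + 1·2 = 6.

6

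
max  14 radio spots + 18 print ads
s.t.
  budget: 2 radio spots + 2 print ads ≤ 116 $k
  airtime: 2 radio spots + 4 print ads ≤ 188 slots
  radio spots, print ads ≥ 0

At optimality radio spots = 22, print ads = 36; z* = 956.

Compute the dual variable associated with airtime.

Both budget and airtime are binding at x*.
The binding rows give the dual system: 2·y_budget + 2·y_airtime = 14 and 2·y_budget + 4·y_airtime = 18.
→ y_budget = 5 and y_airtime = 2.
Shadow price of airtime = 2.

2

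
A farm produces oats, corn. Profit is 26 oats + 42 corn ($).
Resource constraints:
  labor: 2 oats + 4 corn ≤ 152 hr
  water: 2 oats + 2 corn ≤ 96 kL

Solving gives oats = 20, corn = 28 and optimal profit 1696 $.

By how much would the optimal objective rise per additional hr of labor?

8

Both labor and water are binding at x*.
From A_Bᵀ y = c: 2·y_labor + 2·y_water = 26; 4·y_labor + 2·y_water = 42.
Solving: y_labor = 8, y_water = 5.
Shadow price of labor = 8.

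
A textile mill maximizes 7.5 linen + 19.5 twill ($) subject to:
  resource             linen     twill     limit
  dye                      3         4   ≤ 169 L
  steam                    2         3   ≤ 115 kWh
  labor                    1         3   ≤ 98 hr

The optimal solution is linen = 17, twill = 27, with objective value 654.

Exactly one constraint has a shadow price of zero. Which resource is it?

dye

dye: 159/169 (slack 10)
steam: 115/115 (binding)
labor: 98/98 (binding)
By complementary slackness, a constraint with positive slack has shadow price 0 → dye.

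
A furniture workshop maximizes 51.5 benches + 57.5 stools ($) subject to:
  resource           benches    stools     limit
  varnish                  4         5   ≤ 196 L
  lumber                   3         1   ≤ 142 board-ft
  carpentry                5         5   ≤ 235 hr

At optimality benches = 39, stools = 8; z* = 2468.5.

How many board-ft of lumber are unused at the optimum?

lumber used = 3·39 + 1·8 = 125; slack = 142 − 125 = 17.

17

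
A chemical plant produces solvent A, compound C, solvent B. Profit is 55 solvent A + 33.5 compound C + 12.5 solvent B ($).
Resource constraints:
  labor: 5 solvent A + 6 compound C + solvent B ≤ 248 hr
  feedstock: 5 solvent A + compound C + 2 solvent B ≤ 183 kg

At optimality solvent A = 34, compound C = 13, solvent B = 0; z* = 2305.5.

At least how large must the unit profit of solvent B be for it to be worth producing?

17.5

Both labor and feedstock are binding at x*.
The binding rows give the dual system: 5·y_labor + 5·y_feedstock = 55 and 6·y_labor + 1·y_feedstock = 33.5.
Solving: y_labor = 4.5, y_feedstock = 6.5.
solvent B enters the basis when its profit ≥ yᵀa₃ = 4.5·1 + 6.5·2 = 17.5.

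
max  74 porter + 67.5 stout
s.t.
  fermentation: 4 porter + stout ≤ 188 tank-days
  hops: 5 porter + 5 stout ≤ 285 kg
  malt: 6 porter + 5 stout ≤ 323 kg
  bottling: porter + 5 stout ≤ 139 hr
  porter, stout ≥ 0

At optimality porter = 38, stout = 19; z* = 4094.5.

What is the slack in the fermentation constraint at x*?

17

fermentation used = 4·38 + 1·19 = 171; slack = 188 − 171 = 17.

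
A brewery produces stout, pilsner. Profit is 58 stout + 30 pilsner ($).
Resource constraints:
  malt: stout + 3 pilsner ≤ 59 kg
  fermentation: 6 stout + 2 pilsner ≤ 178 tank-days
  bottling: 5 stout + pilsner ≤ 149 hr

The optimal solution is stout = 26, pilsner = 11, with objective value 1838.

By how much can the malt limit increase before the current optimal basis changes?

Binding constraints: malt, fermentation. The basis is B = [[1,3],[6,2]] with det -16.
Per unit increase in malt, x* moves by d = (-0.125, 0.375).
The basis stays optimal until stout reaches 0; allowable increase = 208 kg.

208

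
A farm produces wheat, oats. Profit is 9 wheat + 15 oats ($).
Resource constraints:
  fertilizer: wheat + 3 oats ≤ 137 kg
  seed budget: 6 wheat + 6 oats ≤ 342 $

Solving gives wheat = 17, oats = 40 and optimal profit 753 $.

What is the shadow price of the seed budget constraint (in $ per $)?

1

Both fertilizer and seed budget are binding at x*.
Dual feasibility on the basic columns requires 1·y_fertilizer + 6·y_seed budget = 9, 3·y_fertilizer + 6·y_seed budget = 15.
This yields shadow prices y_fertilizer = 3, y_seed budget = 1.
Shadow price of seed budget = 1.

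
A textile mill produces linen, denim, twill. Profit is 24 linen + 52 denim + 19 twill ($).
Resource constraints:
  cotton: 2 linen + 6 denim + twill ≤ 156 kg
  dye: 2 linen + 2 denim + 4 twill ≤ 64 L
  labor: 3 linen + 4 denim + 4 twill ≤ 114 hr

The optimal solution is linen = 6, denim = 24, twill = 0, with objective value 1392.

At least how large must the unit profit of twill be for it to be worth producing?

Binding: cotton and labor. Non-binding: dye (4 unused).
Slack constraints have shadow price 0 (complementary slackness).
The binding rows give the dual system: 2·y_cotton + 3·y_labor = 24 and 6·y_cotton + 4·y_labor = 52.
This yields shadow prices y_cotton = 6, y_labor = 4.
twill enters the basis when its profit ≥ yᵀa₃ = 6·1 + 4·4 = 22.

22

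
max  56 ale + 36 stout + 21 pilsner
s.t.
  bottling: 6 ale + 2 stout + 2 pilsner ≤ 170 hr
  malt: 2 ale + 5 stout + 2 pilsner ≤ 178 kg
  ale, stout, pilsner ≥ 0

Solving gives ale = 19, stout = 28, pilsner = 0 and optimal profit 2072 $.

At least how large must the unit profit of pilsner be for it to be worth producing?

At the optimum: bottling uses 170 of 170 (binding); malt uses 178 of 178 (binding).
The binding rows give the dual system: 6·y_bottling + 2·y_malt = 56 and 2·y_bottling + 5·y_malt = 36.
→ y_bottling = 8 and y_malt = 4.
pilsner enters the basis when its profit ≥ yᵀa₃ = 8·2 + 4·2 = 24.

24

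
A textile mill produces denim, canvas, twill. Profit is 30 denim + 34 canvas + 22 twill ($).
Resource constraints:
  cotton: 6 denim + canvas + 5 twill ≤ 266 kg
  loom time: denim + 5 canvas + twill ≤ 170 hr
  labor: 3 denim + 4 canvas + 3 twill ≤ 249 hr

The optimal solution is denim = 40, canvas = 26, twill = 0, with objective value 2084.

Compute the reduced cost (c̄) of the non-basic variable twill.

-4

At the optimum: cotton uses 266 of 266 (binding); loom time uses 170 of 170 (binding); labor uses 224 of 249 (slack = 25).
By complementary slackness, y = 0 for the non-binding constraint.
The binding rows give the dual system: 6·y_cotton + 1·y_loom time = 30 and 1·y_cotton + 5·y_loom time = 34.
Solving: y_cotton = 4, y_loom time = 6.
Reduced cost of twill: c₃ − yᵀa₃ = 22 − (4·5 + 6·1) = 22 − 26 = -4.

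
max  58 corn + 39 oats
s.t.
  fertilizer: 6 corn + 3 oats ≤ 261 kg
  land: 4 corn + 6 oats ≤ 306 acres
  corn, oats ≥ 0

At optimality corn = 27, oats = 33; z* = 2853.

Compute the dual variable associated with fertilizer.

8

At the optimum: fertilizer uses 261 of 261 (binding); land uses 306 of 306 (binding).
From A_Bᵀ y = c: 6·y_fertilizer + 4·y_land = 58; 3·y_fertilizer + 6·y_land = 39.
Solving: y_fertilizer = 8, y_land = 2.5.
Shadow price of fertilizer = 8.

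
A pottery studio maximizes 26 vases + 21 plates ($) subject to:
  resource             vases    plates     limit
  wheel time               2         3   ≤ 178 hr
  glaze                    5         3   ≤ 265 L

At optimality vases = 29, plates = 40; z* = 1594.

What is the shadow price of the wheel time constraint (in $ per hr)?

Check each constraint at x*: wheel time 178/178 (tight); glaze 265/265 (tight).
The binding rows give the dual system: 2·y_wheel time + 5·y_glaze = 26 and 3·y_wheel time + 3·y_glaze = 21.
This yields shadow prices y_wheel time = 3, y_glaze = 4.
Shadow price of wheel time = 3.

3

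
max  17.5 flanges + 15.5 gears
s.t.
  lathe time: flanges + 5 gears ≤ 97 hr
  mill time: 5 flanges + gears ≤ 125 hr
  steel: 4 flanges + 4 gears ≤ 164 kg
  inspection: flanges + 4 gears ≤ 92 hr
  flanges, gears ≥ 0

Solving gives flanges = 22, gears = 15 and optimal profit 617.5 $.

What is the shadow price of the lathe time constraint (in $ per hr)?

At the optimum: lathe time uses 97 of 97 (binding); mill time uses 125 of 125 (binding); steel uses 148 of 164 (slack = 16); inspection uses 82 of 92 (slack = 10).
By complementary slackness, y = 0 for the non-binding constraints.
The binding rows give the dual system: 1·y_lathe time + 5·y_mill time = 17.5 and 5·y_lathe time + 1·y_mill time = 15.5.
Solving: y_lathe time = 2.5, y_mill time = 3.
Shadow price of lathe time = 2.5.

2.5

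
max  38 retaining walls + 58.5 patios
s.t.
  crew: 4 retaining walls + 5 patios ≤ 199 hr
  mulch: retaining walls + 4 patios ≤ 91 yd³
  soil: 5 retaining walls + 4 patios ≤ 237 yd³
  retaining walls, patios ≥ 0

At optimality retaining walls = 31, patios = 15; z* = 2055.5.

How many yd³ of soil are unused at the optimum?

soil used = 5·31 + 4·15 = 215; slack = 237 − 215 = 22.

22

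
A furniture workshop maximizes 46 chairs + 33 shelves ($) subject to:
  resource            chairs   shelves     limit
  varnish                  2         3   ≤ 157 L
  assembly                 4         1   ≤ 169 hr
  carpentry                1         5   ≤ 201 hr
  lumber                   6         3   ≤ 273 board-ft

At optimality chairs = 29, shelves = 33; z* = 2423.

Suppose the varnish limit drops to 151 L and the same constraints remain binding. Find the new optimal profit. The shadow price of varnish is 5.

Δb = -6, so new z* = 2423 + (5)·(-6) = 2423 − 30 = 2393.

2393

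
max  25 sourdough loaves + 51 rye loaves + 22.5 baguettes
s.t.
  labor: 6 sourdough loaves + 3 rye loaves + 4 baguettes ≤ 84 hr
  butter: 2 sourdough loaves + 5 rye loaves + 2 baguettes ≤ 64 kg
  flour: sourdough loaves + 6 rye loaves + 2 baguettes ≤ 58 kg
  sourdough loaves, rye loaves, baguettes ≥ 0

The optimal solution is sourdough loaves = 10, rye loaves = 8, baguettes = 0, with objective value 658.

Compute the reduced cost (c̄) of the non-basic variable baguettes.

Check each constraint at x*: labor 84/84 (tight); butter 60/64 (slack 4); flour 58/58 (tight).
Since butter is not tight, its dual is 0.
Dual feasibility on the basic columns requires 6·y_labor + 1·y_flour = 25, 3·y_labor + 6·y_flour = 51.
→ y_labor = 3 and y_flour = 7.
Reduced cost of baguettes: c₃ − yᵀa₃ = 22.5 − (3·4 + 7·2) = 22.5 − 26 = -3.5.

-3.5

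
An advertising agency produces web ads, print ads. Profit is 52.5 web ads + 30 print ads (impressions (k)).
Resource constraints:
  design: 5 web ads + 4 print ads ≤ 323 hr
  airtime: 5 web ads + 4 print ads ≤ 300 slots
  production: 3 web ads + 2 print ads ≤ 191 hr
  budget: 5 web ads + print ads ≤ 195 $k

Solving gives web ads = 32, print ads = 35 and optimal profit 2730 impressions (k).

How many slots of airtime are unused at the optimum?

0

airtime used = 5·32 + 4·35 = 300; slack = 300 − 300 = 0.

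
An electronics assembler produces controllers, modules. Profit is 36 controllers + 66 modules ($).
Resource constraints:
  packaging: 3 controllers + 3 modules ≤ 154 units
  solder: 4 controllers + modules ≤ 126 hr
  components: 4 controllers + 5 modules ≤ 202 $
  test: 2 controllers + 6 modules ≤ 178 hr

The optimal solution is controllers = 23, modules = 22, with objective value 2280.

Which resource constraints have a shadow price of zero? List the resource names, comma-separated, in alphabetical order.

packaging, solder

packaging: 135/154 (slack 19)
solder: 114/126 (slack 12)
components: 202/202 (binding)
test: 178/178 (binding)
By complementary slackness, a constraint with positive slack has shadow price 0 → packaging, solder.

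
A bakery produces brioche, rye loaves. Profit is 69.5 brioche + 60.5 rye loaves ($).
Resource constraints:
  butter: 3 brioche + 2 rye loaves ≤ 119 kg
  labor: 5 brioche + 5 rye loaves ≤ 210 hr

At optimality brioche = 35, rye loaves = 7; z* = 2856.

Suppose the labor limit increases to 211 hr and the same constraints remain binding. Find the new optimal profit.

Check each constraint at x*: butter 119/119 (tight); labor 210/210 (tight).
From A_Bᵀ y = c: 3·y_butter + 5·y_labor = 69.5; 2·y_butter + 5·y_labor = 60.5.
→ y_butter = 9 and y_labor = 8.5.
Δz = y_labor·Δb = 8.5 × (1) = 8.5, so new z* = 2856 + 8.5 = 2864.5.

2864.5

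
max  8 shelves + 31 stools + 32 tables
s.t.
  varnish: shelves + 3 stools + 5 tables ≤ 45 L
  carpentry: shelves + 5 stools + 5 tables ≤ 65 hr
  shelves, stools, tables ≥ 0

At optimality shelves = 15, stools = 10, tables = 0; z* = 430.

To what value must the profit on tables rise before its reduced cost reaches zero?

At the optimum: varnish uses 45 of 45 (binding); carpentry uses 65 of 65 (binding).
The binding rows give the dual system: 1·y_varnish + 1·y_carpentry = 8 and 3·y_varnish + 5·y_carpentry = 31.
→ y_varnish = 4.5 and y_carpentry = 3.5.
tables enters the basis when its profit ≥ yᵀa₃ = 4.5·5 + 3.5·5 = 40.

40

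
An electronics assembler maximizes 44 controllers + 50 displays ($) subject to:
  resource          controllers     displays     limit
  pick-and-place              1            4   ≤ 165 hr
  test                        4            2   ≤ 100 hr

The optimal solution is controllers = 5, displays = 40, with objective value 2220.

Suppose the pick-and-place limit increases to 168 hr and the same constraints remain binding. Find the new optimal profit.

2244

Check each constraint at x*: pick-and-place 165/165 (tight); test 100/100 (tight).
Dual feasibility on the basic columns requires 1·y_pick-and-place + 4·y_test = 44, 4·y_pick-and-place + 2·y_test = 50.
→ y_pick-and-place = 8 and y_test = 9.
Δz = y_pick-and-place·Δb = 8 × (3) = 24, so new z* = 2220 + 24 = 2244.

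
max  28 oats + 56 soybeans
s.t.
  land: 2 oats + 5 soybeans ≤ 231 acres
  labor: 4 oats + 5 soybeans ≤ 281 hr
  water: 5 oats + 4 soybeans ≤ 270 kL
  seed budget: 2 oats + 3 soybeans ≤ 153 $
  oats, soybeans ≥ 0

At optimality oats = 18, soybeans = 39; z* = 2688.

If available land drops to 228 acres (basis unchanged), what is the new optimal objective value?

2667

Binding: land and seed budget. Non-binding: labor (14 unused), water (24 unused).
By complementary slackness, y = 0 for the non-binding constraints.
Dual feasibility on the basic columns requires 2·y_land + 2·y_seed budget = 28, 5·y_land + 3·y_seed budget = 56.
This yields shadow prices y_land = 7, y_seed budget = 7.
Δz = y_land·Δb = 7 × (-3) = -21, so new z* = 2688 − 21 = 2667.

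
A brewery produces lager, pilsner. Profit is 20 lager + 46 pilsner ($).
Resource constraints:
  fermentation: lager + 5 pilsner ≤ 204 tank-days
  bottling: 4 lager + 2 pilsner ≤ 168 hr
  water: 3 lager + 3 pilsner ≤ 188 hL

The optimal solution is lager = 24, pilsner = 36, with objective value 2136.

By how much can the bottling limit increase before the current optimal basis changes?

12

Binding constraints: fermentation, bottling. The basis is B = [[1,5],[4,2]] with det -18.
Per unit increase in bottling, x* moves by d = (0.2778, -0.0556).
The basis stays optimal until water becomes binding; allowable increase = 12 hr.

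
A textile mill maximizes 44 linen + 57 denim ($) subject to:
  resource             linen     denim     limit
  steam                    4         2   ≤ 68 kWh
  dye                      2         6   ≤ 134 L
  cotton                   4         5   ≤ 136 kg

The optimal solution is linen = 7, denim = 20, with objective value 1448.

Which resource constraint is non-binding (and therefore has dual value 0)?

steam: 68/68 (binding)
dye: 134/134 (binding)
cotton: 128/136 (slack 8)
By complementary slackness, a constraint with positive slack has shadow price 0 → cotton.

cotton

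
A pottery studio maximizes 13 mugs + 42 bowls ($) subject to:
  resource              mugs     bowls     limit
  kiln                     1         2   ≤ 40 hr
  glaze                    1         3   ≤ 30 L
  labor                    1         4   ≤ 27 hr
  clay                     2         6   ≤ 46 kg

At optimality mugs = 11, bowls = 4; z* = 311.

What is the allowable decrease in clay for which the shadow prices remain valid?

5.5

Binding constraints: labor, clay. The basis is B = [[1,4],[2,6]] with det -2.
Per unit decrease in clay, x* moves by d = (-2, 0.5).
The basis stays optimal until mugs reaches 0; allowable decrease = 5.5 kg.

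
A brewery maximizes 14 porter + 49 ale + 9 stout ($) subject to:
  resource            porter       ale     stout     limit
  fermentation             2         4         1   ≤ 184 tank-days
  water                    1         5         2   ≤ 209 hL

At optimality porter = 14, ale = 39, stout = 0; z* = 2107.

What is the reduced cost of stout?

At the optimum: fermentation uses 184 of 184 (binding); water uses 209 of 209 (binding).
Dual feasibility on the basic columns requires 2·y_fermentation + 1·y_water = 14, 4·y_fermentation + 5·y_water = 49.
Solving: y_fermentation = 3.5, y_water = 7.
Reduced cost of stout: c₃ − yᵀa₃ = 9 − (3.5·1 + 7·2) = 9 − 17.5 = -8.5.

-8.5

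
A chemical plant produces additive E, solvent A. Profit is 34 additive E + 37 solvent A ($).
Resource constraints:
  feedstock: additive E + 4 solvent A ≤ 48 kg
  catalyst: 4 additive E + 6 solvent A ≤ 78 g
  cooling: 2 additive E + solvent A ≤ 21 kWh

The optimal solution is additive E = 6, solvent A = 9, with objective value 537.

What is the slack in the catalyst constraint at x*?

catalyst used = 4·6 + 6·9 = 78; slack = 78 − 78 = 0.

0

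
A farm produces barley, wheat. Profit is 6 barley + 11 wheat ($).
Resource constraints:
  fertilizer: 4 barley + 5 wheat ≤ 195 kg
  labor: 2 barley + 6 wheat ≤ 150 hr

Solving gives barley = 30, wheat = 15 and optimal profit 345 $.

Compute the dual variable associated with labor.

Check each constraint at x*: fertilizer 195/195 (tight); labor 150/150 (tight).
The binding rows give the dual system: 4·y_fertilizer + 2·y_labor = 6 and 5·y_fertilizer + 6·y_labor = 11.
This yields shadow prices y_fertilizer = 1, y_labor = 1.
Shadow price of labor = 1.

1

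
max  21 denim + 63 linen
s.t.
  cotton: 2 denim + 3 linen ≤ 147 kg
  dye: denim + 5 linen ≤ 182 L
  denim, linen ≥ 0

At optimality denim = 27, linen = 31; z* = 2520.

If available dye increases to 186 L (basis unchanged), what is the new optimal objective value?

At the optimum: cotton uses 147 of 147 (binding); dye uses 182 of 182 (binding).
From A_Bᵀ y = c: 2·y_cotton + 1·y_dye = 21; 3·y_cotton + 5·y_dye = 63.
Solving: y_cotton = 6, y_dye = 9.
Δz = y_dye·Δb = 9 × (4) = 36, so new z* = 2520 + 36 = 2556.

2556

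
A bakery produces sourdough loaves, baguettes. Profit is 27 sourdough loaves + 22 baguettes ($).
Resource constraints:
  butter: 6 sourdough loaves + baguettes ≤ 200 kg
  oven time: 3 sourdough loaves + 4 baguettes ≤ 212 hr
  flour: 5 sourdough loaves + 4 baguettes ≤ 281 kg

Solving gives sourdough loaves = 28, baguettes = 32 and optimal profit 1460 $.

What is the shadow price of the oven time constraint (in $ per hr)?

5

At the optimum: butter uses 200 of 200 (binding); oven time uses 212 of 212 (binding); flour uses 268 of 281 (slack = 13).
Since flour is not tight, its dual is 0.
The binding rows give the dual system: 6·y_butter + 3·y_oven time = 27 and 1·y_butter + 4·y_oven time = 22.
→ y_butter = 2 and y_oven time = 5.
Shadow price of oven time = 5.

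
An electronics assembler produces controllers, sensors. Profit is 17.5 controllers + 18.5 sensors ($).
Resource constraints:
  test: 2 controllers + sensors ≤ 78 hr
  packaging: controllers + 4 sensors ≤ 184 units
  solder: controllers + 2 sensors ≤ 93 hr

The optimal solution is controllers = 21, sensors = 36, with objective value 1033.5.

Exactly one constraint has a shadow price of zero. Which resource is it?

test: 78/78 (binding)
packaging: 165/184 (slack 19)
solder: 93/93 (binding)
By complementary slackness, a constraint with positive slack has shadow price 0 → packaging.

packaging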